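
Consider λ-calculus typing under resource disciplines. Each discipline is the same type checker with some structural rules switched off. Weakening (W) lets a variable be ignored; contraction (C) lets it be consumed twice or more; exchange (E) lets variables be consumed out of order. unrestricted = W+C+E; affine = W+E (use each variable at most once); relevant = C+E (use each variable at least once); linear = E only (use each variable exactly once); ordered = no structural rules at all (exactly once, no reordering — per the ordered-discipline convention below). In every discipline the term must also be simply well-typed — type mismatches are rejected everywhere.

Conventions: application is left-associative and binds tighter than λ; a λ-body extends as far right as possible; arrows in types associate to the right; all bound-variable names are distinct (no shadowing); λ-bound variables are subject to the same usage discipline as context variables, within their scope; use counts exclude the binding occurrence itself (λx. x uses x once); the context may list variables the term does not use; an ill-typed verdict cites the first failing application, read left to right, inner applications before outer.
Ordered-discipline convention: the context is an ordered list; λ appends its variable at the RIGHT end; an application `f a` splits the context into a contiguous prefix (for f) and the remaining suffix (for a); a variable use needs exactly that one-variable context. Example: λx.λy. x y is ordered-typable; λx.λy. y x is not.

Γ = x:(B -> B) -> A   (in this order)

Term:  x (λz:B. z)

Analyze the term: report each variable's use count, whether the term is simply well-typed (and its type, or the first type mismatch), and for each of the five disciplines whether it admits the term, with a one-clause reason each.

use counts: x ×1; z (bound) ×1
uses in reading order: x, z
typing: the term checks, with type A
ordered: ✓, x, z once each; derivable with no W/C/E
linear: ✓, each of x, z used exactly once
affine: ✓, at most one use each (x, z)
relevant: ✓, x, z: all used, weakening unneeded
unrestricted: ✓, well-typed at A; no restrictions here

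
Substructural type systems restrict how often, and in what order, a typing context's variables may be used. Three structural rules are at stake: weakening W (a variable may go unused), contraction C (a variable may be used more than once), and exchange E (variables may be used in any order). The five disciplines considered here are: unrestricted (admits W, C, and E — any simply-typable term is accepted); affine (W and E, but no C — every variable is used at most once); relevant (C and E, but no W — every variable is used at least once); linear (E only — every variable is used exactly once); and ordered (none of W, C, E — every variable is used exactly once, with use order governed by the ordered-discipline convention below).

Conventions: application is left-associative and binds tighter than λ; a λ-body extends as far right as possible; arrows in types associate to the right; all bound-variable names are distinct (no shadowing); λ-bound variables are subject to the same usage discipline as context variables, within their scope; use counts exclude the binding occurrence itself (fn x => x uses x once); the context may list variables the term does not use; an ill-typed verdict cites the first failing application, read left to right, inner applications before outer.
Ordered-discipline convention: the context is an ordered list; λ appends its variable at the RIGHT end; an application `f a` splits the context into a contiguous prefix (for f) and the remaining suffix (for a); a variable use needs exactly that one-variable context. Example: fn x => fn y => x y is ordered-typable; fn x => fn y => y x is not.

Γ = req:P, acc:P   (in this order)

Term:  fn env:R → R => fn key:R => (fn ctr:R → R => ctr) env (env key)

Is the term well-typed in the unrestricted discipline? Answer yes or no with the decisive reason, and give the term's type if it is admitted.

yes — typability at (R → R) → R → R is all that's needed; term : (R → R) → R → R
usage: req ×0; acc ×0; env (bound) ×2; key (bound) ×1; ctr (bound) ×1
order of uses: ctr, env, env, key
typing: well-typed at (R → R) → R → R
all disciplines: ordered ✗ | linear ✗ | affine ✗ | relevant ✗ | unrestricted ✓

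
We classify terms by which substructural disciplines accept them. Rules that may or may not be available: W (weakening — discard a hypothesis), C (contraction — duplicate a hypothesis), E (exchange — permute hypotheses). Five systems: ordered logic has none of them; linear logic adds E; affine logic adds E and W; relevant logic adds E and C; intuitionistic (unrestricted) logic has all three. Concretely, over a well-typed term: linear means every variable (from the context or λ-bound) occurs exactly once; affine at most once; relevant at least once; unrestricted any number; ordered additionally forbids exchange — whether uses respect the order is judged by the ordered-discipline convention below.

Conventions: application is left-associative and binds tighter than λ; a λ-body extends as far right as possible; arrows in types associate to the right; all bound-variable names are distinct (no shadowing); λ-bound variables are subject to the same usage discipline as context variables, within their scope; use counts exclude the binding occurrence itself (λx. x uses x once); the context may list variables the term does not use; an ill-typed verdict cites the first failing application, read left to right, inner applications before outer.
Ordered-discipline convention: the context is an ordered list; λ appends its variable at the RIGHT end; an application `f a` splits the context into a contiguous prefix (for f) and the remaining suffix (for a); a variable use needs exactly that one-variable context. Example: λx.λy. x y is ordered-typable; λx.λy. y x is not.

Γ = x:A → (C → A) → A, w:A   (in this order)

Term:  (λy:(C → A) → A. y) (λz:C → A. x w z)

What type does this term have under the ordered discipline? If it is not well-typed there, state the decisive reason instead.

term : (C → A) → A
use counts: x ×1; w ×1; y (λ-bound) ×1; z (λ-bound) ×1
order of uses: y, x, w, z
typing: the term checks, with type (C → A) → A
summary: ordered ✓ · linear ✓ · affine ✓ · relevant ✓ · unrestricted ✓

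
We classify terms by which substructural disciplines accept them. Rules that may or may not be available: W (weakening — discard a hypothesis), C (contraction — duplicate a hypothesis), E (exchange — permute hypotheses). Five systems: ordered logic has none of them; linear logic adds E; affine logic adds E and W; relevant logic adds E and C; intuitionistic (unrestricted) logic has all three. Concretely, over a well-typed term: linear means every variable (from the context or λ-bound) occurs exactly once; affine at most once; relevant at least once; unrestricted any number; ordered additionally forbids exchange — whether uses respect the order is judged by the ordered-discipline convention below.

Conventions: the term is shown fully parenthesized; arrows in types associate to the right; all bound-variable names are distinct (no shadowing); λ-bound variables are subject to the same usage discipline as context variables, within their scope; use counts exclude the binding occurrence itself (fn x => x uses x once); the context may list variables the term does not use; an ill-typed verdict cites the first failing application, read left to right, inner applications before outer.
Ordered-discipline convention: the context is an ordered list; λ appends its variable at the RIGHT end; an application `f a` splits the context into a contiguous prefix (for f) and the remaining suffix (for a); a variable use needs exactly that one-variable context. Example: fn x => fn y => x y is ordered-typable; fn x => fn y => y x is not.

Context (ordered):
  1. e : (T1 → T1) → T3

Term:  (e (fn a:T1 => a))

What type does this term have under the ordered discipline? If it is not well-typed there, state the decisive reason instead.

term : T3
variable uses: e ×1; a (λ-bound) ×1
uses in reading order: e, a
typing: well-typed — term : T3
per-discipline verdicts: ordered ✓ · linear ✓ · affine ✓ · relevant ✓ · unrestricted ✓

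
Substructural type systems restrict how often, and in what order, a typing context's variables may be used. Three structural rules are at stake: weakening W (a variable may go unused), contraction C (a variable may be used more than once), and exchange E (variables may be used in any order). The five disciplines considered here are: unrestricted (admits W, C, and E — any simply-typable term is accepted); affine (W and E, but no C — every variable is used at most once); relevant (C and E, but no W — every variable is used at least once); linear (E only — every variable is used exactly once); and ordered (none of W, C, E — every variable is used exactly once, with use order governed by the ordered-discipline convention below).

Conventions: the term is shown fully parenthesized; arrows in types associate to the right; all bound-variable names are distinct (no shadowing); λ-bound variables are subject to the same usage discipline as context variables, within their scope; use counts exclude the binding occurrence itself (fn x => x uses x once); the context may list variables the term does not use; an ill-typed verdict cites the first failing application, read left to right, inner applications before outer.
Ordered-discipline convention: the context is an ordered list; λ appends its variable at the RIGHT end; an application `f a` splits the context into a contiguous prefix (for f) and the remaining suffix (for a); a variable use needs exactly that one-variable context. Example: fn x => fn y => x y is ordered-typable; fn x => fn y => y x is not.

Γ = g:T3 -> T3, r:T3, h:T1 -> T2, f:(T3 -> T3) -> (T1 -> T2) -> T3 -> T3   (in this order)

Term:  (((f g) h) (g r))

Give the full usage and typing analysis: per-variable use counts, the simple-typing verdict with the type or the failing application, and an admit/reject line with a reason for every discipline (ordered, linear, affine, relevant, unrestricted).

counts: g ×2; r ×1; h ×1; f ×1
left-to-right use order: f, g, h, g, r
typing: the term checks, with type T3
ordered: ✗, g ×2 used more than once (contraction)
linear: ✗, g ×2 used more than once (contraction)
affine: ✗, g ×2 used more than once (contraction)
relevant: ✓, none of g, r, h, f goes unused
unrestricted: ✓, type-checks (T3) and nothing is barred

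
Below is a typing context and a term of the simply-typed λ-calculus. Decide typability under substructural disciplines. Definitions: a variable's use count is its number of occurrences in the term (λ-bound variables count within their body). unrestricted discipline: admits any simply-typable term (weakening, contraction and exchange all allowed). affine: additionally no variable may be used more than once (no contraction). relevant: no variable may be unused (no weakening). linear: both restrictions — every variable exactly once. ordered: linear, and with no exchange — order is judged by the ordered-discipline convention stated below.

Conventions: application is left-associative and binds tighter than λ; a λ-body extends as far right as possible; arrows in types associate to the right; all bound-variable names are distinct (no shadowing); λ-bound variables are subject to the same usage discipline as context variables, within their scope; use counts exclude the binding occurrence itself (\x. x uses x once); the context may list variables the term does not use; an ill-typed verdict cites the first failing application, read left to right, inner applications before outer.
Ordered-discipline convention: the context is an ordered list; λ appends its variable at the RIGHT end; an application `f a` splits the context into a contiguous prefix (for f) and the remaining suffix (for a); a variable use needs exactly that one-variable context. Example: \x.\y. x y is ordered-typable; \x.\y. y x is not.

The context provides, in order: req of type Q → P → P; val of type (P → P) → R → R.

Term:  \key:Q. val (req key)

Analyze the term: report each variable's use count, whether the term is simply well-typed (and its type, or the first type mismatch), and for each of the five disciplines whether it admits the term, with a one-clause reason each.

counts: req: 1×, val: 1×, key (λ-bound): 1×
use order (left to right): val, req, key
typing: well-typed at Q → R → R
ordered: ✗ — no ordered split (uses run val, req, key)
linear: ✓ — single use per variable (req, val, key)
affine: ✓ — at most one use each (req, val, key)
relevant: ✓ — every one of req, val, key appears
unrestricted: ✓ — typability at Q → R → R is all that's needed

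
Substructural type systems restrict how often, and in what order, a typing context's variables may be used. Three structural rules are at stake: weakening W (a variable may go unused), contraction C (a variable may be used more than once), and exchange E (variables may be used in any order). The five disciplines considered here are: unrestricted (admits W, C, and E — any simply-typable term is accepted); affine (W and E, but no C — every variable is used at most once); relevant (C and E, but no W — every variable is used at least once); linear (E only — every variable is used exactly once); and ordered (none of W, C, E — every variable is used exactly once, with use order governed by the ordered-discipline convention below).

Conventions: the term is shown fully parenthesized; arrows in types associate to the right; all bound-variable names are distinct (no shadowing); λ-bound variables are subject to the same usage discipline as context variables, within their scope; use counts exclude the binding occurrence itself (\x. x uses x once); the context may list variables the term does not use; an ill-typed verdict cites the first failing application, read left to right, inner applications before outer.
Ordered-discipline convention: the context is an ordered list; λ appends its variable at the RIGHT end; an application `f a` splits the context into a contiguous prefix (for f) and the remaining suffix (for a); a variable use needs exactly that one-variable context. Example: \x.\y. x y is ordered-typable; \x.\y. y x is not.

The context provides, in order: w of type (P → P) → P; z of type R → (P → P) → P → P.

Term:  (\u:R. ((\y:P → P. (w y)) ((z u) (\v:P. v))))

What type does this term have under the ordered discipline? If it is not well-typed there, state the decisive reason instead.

term : R → P
counts: w: 1; z: 1; u [bound]: 1; y [bound]: 1; v [bound]: 1
use order (left to right): w, y, z, u, v
typing: ✓ — R → P
summary: ordered ✓ · linear ✓ · affine ✓ · relevant ✓ · unrestricted ✓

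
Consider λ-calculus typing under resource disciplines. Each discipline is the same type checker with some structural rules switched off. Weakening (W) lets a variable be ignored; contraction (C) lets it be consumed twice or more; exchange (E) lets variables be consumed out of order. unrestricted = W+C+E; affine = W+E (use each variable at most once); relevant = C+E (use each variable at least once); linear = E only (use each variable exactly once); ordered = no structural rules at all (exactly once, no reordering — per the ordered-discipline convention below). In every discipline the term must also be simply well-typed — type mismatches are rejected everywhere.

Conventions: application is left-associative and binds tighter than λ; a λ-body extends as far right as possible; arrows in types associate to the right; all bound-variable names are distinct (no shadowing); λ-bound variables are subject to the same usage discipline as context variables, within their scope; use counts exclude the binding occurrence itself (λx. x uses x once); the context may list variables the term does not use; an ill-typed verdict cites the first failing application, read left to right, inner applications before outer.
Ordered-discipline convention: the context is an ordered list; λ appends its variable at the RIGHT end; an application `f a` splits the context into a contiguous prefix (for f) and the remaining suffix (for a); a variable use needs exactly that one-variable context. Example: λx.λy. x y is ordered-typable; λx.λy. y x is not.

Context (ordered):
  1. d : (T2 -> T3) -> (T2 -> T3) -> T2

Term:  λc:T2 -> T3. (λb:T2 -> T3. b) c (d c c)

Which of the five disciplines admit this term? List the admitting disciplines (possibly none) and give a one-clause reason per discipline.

admitted in: relevant, unrestricted
usage: d: 1, c (bound): 3, b (bound): 1
order of uses: b, c, d, c, c
typing: well-typed at (T2 -> T3) -> T3
ordered: ✗, repeated use of c ×3
linear: ✗, repeated use of c ×3
affine: ✗, repeated use of c ×3
relevant: ✓, every one of d, c, b appears
unrestricted: ✓, simply typable at (T2 -> T3) -> T3; W, C, E all held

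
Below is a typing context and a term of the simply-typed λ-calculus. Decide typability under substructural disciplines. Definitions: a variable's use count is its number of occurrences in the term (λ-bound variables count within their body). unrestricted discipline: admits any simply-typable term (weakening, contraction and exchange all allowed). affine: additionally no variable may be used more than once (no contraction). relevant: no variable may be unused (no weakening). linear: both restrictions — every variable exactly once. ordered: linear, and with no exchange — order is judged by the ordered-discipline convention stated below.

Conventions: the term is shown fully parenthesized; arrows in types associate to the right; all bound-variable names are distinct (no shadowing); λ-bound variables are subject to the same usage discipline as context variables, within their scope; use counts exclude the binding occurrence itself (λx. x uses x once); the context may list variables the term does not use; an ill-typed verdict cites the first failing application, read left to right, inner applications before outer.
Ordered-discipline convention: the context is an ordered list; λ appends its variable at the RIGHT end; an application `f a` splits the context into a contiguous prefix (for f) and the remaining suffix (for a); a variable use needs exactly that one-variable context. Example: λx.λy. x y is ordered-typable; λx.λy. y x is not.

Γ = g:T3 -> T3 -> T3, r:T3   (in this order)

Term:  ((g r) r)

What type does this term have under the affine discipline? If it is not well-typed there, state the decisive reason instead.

not well-typed under affine — uses contraction: r ×2
variable uses: g ×1; r ×2
uses in reading order: g, r, r
typing: well-typed — term : T3
per-discipline verdicts: ordered ✗ · linear ✗ · affine ✗ · relevant ✓ · unrestricted ✓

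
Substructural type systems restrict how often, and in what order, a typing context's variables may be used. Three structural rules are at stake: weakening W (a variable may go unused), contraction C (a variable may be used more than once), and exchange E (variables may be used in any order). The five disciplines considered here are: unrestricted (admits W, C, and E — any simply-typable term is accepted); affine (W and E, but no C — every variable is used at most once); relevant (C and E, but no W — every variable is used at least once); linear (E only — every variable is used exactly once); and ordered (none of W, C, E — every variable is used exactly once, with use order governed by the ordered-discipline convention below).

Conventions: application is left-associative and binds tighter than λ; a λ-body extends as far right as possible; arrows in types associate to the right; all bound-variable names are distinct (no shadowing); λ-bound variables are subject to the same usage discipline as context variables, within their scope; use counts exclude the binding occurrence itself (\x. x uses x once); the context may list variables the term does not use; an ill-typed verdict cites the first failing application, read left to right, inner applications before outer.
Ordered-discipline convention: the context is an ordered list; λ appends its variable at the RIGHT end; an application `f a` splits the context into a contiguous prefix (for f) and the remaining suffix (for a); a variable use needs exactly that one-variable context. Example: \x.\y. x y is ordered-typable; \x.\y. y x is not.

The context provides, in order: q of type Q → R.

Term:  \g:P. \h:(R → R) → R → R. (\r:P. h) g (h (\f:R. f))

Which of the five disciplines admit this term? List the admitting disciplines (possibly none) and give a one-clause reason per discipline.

admitting disciplines: unrestricted
usage: q: 0×; g [bound]: 1×; h [bound]: 2×; r [bound]: 0×; f [bound]: 1×
uses in reading order: h, g, h, f
typing: the term checks, with type P → ((R → R) → R → R) → R → R
ordered: ✗, needs contraction — h ×2; q, r never used (weakening)
linear: ✗, needs contraction — h ×2; q, r never used (weakening)
affine: ✗, needs contraction — h ×2
relevant: ✗, q, r never used (weakening)
unrestricted: ✓, well-typed at P → ((R → R) → R → R) → R → R; no restrictions here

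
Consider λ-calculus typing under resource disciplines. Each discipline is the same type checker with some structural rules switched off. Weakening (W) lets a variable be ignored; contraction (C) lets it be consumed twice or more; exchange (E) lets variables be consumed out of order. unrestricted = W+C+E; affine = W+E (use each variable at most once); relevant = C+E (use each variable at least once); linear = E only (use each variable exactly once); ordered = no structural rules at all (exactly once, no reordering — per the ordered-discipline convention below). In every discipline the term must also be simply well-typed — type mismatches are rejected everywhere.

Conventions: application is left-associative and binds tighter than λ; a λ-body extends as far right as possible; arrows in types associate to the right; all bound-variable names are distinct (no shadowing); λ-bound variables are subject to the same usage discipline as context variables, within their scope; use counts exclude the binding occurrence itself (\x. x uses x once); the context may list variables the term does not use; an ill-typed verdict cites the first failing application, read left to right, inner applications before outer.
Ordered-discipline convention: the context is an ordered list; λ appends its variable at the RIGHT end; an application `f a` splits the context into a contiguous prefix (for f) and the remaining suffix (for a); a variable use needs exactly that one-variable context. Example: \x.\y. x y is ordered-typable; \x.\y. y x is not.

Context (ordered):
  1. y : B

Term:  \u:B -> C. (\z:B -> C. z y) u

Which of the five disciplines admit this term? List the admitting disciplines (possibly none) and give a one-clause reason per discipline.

admitted in: linear, affine, relevant, unrestricted
use counts: y ×1, u (bound) ×1, z (bound) ×1
order of uses: z, y, u
typing: the term checks, with type (B -> C) -> C
ordered: ✗ — no ordered split (uses run z, y, u)
linear: ✓ — exactly-once usage across y, u, z
affine: ✓ — no duplicate uses among y, u, z
relevant: ✓ — y, u, z: all used, weakening unneeded
unrestricted: ✓ — type-checks ((B -> C) -> C) and nothing is barred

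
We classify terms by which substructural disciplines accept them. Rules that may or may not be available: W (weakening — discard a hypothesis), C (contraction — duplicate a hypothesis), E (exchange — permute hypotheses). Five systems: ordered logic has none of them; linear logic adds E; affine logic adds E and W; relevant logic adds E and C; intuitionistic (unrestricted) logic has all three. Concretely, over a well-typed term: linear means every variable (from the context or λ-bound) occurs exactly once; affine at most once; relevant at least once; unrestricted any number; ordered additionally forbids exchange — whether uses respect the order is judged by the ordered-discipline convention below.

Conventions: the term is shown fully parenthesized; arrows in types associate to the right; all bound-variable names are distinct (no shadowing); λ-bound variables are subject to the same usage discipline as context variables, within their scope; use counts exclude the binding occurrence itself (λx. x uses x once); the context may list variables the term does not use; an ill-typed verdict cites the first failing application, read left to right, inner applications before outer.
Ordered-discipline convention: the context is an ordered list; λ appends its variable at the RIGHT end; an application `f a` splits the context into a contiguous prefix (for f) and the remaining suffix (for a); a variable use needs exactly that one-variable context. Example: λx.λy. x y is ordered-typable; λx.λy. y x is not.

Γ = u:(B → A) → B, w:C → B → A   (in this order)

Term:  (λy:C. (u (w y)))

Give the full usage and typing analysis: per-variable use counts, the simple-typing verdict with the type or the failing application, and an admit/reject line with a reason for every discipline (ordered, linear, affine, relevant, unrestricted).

counts: u ×1; w ×1; y [bound] ×1
uses in reading order: u, w, y
typing: well-typed at C → B
ordered ✓ (one use each (u, w, y); ordered split holds)
linear ✓ (each of u, w, y used exactly once)
affine ✓ (no duplicate uses among u, w, y)
relevant ✓ (none of u, w, y goes unused)
unrestricted ✓ (well-typed at C → B; no restrictions here)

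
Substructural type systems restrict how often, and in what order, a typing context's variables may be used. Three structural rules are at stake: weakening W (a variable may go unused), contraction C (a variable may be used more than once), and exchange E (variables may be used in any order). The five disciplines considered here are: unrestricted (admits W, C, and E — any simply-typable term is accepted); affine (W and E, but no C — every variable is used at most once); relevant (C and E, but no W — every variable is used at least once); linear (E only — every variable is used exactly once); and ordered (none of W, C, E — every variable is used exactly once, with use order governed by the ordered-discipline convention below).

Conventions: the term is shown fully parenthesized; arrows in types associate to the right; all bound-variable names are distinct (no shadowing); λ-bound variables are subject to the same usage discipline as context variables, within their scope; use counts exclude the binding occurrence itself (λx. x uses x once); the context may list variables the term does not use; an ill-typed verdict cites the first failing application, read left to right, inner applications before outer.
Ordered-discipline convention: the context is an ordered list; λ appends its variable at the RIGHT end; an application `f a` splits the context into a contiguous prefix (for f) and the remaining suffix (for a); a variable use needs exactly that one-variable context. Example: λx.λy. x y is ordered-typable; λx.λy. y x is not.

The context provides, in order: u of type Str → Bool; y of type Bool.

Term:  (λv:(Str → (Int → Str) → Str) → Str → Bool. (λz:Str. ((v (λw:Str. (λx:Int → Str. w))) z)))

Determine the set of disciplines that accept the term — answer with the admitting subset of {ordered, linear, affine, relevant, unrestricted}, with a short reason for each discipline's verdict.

admitting disciplines: affine, unrestricted
variable uses: u=0; y=0; v (λ-bound)=1; z (λ-bound)=1; w (λ-bound)=1; x (λ-bound)=0
order of uses: v, w, z
typing: the term checks, with type ((Str → (Int → Str) → Str) → Str → Bool) → Str → Bool
ordered: ✗ — needs weakening: u, y, x unused
linear: ✗ — needs weakening: u, y, x unused
affine: ✓ — none of u, y, v, z, w, x used more than once
relevant: ✗ — needs weakening: u, y, x unused
unrestricted: ✓ — typability at ((Str → (Int → Str) → Str) → Str → Bool) → Str → Bool is all that's needed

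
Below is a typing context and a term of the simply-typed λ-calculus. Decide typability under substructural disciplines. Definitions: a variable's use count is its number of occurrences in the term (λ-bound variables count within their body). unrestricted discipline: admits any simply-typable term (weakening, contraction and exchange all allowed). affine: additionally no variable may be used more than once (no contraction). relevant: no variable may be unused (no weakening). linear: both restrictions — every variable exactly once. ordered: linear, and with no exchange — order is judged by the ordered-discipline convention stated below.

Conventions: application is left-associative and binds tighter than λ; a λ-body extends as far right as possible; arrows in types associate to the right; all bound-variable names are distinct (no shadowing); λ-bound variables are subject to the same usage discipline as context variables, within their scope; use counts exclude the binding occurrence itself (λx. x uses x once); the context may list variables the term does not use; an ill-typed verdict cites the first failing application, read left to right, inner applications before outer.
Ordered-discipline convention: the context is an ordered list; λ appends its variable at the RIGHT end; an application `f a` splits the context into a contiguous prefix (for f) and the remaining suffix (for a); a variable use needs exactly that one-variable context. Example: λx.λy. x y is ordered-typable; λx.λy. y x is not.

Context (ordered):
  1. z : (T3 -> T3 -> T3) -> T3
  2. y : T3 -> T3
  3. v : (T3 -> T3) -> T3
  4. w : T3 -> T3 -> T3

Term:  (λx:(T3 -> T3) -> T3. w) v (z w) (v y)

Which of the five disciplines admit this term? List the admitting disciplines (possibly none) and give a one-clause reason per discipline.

admitted in: unrestricted
variable uses: z ×1, y ×1, v ×2, w ×2, x [bound] ×0
uses in reading order: w, v, z, w, v, y
typing: ✓ — T3
ordered ✗ (uses contraction: v ×2, w ×2; x never used (weakening))
linear ✗ (uses contraction: v ×2, w ×2; x never used (weakening))
affine ✗ (uses contraction: v ×2, w ×2)
relevant ✗ (x never used (weakening))
unrestricted ✓ (well-typed at T3; no restrictions here)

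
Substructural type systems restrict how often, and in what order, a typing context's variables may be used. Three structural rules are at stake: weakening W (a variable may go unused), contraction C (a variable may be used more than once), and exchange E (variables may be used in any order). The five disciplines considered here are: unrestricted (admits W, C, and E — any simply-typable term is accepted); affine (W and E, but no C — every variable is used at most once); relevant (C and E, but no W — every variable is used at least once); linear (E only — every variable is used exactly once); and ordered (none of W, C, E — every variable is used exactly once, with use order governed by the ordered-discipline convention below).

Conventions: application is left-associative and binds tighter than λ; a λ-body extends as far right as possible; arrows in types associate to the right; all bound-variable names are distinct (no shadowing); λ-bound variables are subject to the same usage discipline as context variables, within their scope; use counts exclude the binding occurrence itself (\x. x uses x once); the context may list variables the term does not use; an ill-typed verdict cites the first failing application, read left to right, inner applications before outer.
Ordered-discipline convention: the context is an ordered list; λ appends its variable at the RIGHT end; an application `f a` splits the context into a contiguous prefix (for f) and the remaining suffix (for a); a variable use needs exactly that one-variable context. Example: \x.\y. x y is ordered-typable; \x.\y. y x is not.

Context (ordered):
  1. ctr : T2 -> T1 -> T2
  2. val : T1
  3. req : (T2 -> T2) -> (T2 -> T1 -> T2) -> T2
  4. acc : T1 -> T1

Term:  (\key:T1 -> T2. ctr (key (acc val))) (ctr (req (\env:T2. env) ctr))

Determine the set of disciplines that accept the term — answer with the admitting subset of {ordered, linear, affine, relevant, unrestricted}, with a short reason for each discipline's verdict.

admitted in: relevant, unrestricted
use counts: ctr ×3, val ×1, req ×1, acc ×1, key (bound) ×1, env (bound) ×1
uses in reading order: ctr, key, acc, val, ctr, req, env, ctr
typing: well-typed at T1 -> T2
ordered ✗ (ctr ×3 used more than once (contraction))
linear ✗ (ctr ×3 used more than once (contraction))
affine ✗ (ctr ×3 used more than once (contraction))
relevant ✓ (at least one use each (ctr, val, req, acc, key, env))
unrestricted ✓ (well-typed at T1 -> T2; no restrictions here)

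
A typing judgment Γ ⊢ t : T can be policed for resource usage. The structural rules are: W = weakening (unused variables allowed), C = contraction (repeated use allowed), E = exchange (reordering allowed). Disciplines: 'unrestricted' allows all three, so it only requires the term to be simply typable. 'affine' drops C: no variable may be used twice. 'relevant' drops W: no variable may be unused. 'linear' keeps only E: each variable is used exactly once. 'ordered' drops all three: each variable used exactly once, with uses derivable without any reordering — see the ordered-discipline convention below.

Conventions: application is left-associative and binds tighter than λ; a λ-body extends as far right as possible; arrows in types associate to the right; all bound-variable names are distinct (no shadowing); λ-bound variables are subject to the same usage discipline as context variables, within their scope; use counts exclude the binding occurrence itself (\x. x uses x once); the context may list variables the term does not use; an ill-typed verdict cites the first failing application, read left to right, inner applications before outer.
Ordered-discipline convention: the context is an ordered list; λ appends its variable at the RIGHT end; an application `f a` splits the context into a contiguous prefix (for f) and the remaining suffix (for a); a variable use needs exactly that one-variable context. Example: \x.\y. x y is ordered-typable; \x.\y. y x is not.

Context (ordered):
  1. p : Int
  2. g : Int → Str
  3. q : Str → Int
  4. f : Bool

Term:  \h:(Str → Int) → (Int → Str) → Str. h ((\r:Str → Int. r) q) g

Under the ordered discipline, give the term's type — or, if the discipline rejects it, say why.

not well-typed under ordered — unused: p, f — weakening required
use counts: p: 0, g: 1, q: 1, f: 0, h (bound): 1, r (bound): 1
uses in reading order: h, r, q, g
typing: ✓ — ((Str → Int) → (Int → Str) → Str) → Str
all disciplines: ordered ✗ | linear ✗ | affine ✓ | relevant ✗ | unrestricted ✓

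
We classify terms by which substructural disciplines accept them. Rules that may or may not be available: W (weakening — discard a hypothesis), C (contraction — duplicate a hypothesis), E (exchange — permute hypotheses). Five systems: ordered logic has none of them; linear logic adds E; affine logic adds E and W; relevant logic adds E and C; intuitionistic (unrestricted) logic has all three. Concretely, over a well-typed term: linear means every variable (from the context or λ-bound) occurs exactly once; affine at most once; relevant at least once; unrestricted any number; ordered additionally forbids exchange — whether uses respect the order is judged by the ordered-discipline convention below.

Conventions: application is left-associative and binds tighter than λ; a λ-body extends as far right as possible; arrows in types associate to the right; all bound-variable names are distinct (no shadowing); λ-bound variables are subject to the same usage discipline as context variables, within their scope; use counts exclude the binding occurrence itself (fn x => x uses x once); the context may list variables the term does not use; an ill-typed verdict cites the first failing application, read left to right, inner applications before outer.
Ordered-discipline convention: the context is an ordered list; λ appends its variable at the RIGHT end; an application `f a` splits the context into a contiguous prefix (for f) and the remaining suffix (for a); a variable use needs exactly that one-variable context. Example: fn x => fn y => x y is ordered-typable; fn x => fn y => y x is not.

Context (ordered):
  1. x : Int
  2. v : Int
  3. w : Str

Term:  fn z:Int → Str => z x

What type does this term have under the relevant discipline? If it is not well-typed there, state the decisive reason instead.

not well-typed under relevant — needs weakening: v, w unused
variable uses: x: 1×; v: 0×; w: 0×; z [bound]: 1×
left-to-right use order: z, x
typing: ✓ — (Int → Str) → Str
per-discipline verdicts: ordered ✗, linear ✗, affine ✓, relevant ✗, unrestricted ✓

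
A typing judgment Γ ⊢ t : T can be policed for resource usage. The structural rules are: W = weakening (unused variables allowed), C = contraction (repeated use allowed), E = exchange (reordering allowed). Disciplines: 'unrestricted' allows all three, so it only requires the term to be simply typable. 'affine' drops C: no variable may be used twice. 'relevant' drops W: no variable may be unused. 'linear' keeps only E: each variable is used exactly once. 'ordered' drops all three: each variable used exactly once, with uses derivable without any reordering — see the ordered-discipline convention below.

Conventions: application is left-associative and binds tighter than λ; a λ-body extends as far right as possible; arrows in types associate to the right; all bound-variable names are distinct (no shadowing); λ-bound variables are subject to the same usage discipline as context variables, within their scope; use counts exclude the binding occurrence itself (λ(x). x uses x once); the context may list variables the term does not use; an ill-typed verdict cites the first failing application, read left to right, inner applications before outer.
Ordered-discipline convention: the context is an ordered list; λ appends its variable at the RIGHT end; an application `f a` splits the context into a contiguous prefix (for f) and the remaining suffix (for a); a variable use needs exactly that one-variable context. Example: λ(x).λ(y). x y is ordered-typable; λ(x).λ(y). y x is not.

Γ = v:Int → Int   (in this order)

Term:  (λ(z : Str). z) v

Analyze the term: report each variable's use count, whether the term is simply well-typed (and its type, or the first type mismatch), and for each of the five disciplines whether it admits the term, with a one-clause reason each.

use counts: v: 1; z [bound]: 1
left-to-right use order: z, v
typing: ill-typed: a function awaiting Str gets Int → Int
ordered ✗ (a type mismatch blocks all five)
linear ✗ (the type mismatch rejects it)
affine ✗ (not simply typable)
relevant ✗ (fails simple typing)
unrestricted ✗ (a type mismatch blocks all five)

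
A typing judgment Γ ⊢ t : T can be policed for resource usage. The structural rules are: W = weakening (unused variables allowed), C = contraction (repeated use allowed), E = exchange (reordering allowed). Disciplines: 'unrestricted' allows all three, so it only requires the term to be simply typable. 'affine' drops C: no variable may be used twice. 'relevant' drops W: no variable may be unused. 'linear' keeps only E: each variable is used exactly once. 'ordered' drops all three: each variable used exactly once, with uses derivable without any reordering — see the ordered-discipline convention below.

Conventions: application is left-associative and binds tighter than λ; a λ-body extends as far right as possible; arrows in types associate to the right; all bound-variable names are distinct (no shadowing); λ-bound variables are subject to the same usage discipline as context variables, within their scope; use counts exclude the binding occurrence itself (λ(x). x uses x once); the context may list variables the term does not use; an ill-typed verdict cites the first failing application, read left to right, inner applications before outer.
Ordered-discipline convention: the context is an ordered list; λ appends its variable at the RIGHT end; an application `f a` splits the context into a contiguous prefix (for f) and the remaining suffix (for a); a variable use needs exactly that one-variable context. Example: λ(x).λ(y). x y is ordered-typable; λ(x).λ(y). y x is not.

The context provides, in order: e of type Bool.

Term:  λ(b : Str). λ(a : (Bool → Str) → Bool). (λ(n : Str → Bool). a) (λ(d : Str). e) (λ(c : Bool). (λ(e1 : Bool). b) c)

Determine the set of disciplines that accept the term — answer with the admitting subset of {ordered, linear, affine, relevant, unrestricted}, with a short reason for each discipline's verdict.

admitted in: affine, unrestricted
use counts: e ×1, b [bound] ×1, a [bound] ×1, n [bound] ×0, d [bound] ×0, c [bound] ×1, e1 [bound] ×0
left-to-right use order: a, e, b, c
typing: ✓ — Str → ((Bool → Str) → Bool) → Bool
ordered: ✗ — needs weakening: n, d, e1 unused
linear: ✗ — needs weakening: n, d, e1 unused
affine: ✓ — no duplicate uses among e, b, a, n, d, c, e1
relevant: ✗ — needs weakening: n, d, e1 unused
unrestricted: ✓ — typability at Str → ((Bool → Str) → Bool) → Bool is all that's needed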